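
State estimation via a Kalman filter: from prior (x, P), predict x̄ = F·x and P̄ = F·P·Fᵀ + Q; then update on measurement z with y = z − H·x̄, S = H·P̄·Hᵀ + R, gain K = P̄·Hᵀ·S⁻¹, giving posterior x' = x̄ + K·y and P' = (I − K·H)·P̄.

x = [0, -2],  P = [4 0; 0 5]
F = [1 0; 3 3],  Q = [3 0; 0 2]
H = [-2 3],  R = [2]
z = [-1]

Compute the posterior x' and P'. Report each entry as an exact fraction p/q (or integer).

x' = [374/633, 9/211]
P' = [3947/633 882/211; 882/211 638/211]

x̄ = F·x = [0, -6]
P̄ = F·P·Fᵀ + Q = [7 12; 12 83]
y = z − H·x̄ = [17]
S = H·P̄·Hᵀ + R = [633]
K = P̄·Hᵀ·S⁻¹ = [22/633; 75/211]
x' = x̄ + K·y = [374/633, 9/211]
P' = (I − K·H)·P̄ = [3947/633 882/211; 882/211 638/211]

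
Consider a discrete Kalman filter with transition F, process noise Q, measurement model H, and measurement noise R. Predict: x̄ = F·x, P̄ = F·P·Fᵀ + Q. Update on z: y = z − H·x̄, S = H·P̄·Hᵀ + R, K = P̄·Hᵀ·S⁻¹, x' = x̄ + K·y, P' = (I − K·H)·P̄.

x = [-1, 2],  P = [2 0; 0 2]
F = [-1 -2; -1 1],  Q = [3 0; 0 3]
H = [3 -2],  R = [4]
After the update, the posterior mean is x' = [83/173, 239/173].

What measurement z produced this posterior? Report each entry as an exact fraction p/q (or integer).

z = [-1]

x̄ = F·x = [-3, 3]
P̄ = F·P·Fᵀ + Q = [13 -2; -2 7]
S = H·P̄·Hᵀ + R = [173]
K = P̄·Hᵀ·S⁻¹ = [43/173; -20/173]
x' − x̄ = [602/173, -280/173] = K·y
y = (KᵀK)⁻¹·Kᵀ·(x' − x̄) = [14]
z = y + H·x̄ = [14] + [-15] = [-1]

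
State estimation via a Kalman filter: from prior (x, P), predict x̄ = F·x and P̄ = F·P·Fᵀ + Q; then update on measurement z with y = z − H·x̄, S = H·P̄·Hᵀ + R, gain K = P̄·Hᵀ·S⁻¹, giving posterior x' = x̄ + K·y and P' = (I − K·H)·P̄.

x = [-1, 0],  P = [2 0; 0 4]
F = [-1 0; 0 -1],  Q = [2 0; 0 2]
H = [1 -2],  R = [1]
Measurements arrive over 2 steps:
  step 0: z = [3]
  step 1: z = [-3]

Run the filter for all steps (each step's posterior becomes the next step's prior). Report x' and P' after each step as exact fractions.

step 0: x' = [37/29, -24/29], P' = [100/29 48/29; 48/29 30/29]
step 1: x' = [-447/347, 296/347], P' = [1758/347 848/347; 848/347 488/347]

step 0: x̄ = F·x = [1, 0]
step 0: P̄ = F·P·Fᵀ + Q = [4 0; 0 6]
step 0: y = z − H·x̄ = [2]
step 0: S = H·P̄·Hᵀ + R = [29]
step 0: K = P̄·Hᵀ·S⁻¹ = [4/29; -12/29]
step 0: x' = x̄ + K·y = [37/29, -24/29]
step 0: P' = (I − K·H)·P̄ = [100/29 48/29; 48/29 30/29]
step 1: x̄ = F·x = [-37/29, 24/29]
step 1: P̄ = F·P·Fᵀ + Q = [158/29 48/29; 48/29 88/29]
step 1: y = z − H·x̄ = [-2/29]
step 1: S = H·P̄·Hᵀ + R = [347/29]
step 1: K = P̄·Hᵀ·S⁻¹ = [62/347; -128/347]
step 1: x' = x̄ + K·y = [-447/347, 296/347]
step 1: P' = (I − K·H)·P̄ = [1758/347 848/347; 848/347 488/347]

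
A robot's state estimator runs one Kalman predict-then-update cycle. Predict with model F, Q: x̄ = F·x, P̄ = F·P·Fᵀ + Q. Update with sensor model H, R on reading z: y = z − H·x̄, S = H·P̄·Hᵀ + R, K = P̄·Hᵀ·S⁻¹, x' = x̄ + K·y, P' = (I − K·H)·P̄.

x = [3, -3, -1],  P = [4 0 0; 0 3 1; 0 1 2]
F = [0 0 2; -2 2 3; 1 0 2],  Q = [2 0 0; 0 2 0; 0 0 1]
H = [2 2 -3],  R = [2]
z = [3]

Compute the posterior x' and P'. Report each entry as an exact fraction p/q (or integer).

x' = [90/67, 19/67, 11/67]
P' = [2566/335 1776/335 2876/335; 1776/335 3716/335 3576/335; 2876/335 3576/335 4306/335]

x̄ = F·x = [-2, -15, 1]
P̄ = F·P·Fᵀ + Q = [10 16 8; 16 60 8; 8 8 13]
y = z − H·x̄ = [40]
S = H·P̄·Hᵀ + R = [335]
K = P̄·Hᵀ·S⁻¹ = [28/335; 128/335; -7/335]
x' = x̄ + K·y = [90/67, 19/67, 11/67]
P' = (I − K·H)·P̄ = [2566/335 1776/335 2876/335; 1776/335 3716/335 3576/335; 2876/335 3576/335 4306/335]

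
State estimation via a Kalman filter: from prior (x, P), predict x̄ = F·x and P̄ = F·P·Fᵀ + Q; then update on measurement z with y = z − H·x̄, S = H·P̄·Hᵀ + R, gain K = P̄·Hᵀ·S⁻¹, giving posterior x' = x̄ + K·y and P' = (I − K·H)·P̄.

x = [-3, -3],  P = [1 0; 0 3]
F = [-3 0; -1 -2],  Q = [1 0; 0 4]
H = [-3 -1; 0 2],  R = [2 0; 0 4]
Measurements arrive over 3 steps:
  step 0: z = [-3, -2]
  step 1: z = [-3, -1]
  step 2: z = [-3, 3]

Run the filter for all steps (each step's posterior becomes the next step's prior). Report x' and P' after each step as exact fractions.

step 0: x' = [1116/805, -599/805], P' = [503/1610 -477/1610; -477/1610 1483/1610]
step 1: x' = [689445/898478, -163025/898478], P' = [134275/449239 -124707/449239; -124707/449239 387937/449239]
step 2: x' = [42504789/119412530, 167342083/119412530], P' = [35553653/119412530 -32929059/119412530; -32929059/119412530 102682977/119412530]

step 0: x̄ = F·x = [9, 9]
step 0: P̄ = F·P·Fᵀ + Q = [10 3; 3 17]
step 0: y = z − H·x̄ = [33, -20]
step 0: S = H·P̄·Hᵀ + R = [127 -52; -52 72]
step 0: K = P̄·Hᵀ·S⁻¹ = [-258/805 -477/3220; -13/805 1483/3220]
step 0: x' = x̄ + K·y = [1116/805, -599/805]
step 0: P' = (I − K·H)·P̄ = [503/1610 -477/1610; -477/1610 1483/1610]
step 1: x̄ = F·x = [-3348/805, 82/805]
step 1: P̄ = F·P·Fᵀ + Q = [6137/1610 -1353/1610; -1353/1610 10967/1610]
step 1: y = z − H·x̄ = [-12377/805, -969/805]
step 1: S = H·P̄·Hᵀ + R = [30651/805 -6908/805; -6908/805 25154/805]
step 1: K = P̄·Hᵀ·S⁻¹ = [-139059/449239 -124707/898478; -6908/449239 387937/898478]
step 1: x' = x̄ + K·y = [689445/898478, -163025/898478]
step 1: P' = (I − K·H)·P̄ = [134275/449239 -124707/449239; -124707/449239 387937/449239]
step 2: x̄ = F·x = [-2068335/898478, -363395/898478]
step 2: P̄ = F·P·Fᵀ + Q = [1657714/449239 -345417/449239; -345417/449239 2984151/449239]
step 2: y = z − H·x̄ = [-4631917/449239, 1711112/449239]
step 2: S = H·P̄·Hᵀ + R = [16729553/449239 -3895800/449239; -3895800/449239 13733560/449239]
step 2: K = P̄·Hᵀ·S⁻¹ = [-3686595/11941253 -32929059/238825060; -194790/11941253 102682977/238825060]
step 2: x' = x̄ + K·y = [42504789/119412530, 167342083/119412530]
step 2: P' = (I − K·H)·P̄ = [35553653/119412530 -32929059/119412530; -32929059/119412530 102682977/119412530]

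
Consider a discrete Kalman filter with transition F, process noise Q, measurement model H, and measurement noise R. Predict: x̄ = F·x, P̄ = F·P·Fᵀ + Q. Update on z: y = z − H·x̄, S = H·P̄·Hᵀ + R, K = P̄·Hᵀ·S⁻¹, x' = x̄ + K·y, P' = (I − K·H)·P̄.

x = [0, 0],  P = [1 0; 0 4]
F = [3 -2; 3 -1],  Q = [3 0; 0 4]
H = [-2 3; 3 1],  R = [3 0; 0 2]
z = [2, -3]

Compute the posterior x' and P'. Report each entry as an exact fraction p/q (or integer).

x' = [-151/153, -8/351]
P' = [35/204 1/36; 1/36 391/1404]

x̄ = F·x = [0, 0]
P̄ = F·P·Fᵀ + Q = [28 17; 17 17]
y = z − H·x̄ = [2, -3]
S = H·P̄·Hᵀ + R = [64 2; 2 373]
K = P̄·Hᵀ·S⁻¹ = [-53/612 83/306; 365/1404 127/702]
x' = x̄ + K·y = [-151/153, -8/351]
P' = (I − K·H)·P̄ = [35/204 1/36; 1/36 391/1404]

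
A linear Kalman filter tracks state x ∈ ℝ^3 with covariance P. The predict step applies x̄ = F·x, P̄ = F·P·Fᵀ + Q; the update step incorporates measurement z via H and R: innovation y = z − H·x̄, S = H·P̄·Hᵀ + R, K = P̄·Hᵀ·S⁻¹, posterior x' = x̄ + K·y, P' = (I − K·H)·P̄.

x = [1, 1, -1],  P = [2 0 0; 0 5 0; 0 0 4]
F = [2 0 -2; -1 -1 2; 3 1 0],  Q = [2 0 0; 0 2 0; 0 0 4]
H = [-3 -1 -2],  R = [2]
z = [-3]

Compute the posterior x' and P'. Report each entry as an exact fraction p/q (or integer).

x' = [330/349, -655/349, 369/349]
P' = [2350/349 -2306/349 -2290/349; -2306/349 5476/349 664/349; -2290/349 664/349 3182/349]

x̄ = F·x = [4, -4, 4]
P̄ = F·P·Fᵀ + Q = [26 -20 12; -20 25 -11; 12 -11 27]
y = z − H·x̄ = [13]
S = H·P̄·Hᵀ + R = [349]
K = P̄·Hᵀ·S⁻¹ = [-82/349; 57/349; -79/349]
x' = x̄ + K·y = [330/349, -655/349, 369/349]
P' = (I − K·H)·P̄ = [2350/349 -2306/349 -2290/349; -2306/349 5476/349 664/349; -2290/349 664/349 3182/349]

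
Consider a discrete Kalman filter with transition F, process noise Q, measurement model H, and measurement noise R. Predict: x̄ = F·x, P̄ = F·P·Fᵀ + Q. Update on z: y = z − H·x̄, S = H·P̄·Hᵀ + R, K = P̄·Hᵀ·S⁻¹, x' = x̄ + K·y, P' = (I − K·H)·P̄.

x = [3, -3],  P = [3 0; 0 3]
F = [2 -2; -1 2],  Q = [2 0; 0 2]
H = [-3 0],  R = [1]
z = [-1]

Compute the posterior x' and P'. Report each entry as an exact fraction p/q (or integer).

x̄ = F·x = [12, -9]
P̄ = F·P·Fᵀ + Q = [26 -18; -18 17]
y = z − H·x̄ = [35]
S = H·P̄·Hᵀ + R = [235]
K = P̄·Hᵀ·S⁻¹ = [-78/235; 54/235]
x' = x̄ + K·y = [18/47, -45/47]
P' = (I − K·H)·P̄ = [26/235 -18/235; -18/235 1079/235]

x' = [18/47, -45/47]
P' = [26/235 -18/235; -18/235 1079/235]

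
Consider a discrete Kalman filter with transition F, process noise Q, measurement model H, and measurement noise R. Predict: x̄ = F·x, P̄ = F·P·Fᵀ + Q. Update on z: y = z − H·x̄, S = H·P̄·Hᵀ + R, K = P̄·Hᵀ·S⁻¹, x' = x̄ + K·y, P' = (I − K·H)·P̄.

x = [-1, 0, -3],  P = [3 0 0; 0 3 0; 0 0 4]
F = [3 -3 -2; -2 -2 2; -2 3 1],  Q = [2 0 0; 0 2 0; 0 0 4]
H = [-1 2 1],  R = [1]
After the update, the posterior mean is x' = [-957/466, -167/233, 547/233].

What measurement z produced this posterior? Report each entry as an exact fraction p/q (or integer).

z = [3]

x̄ = F·x = [3, -4, -1]
P̄ = F·P·Fᵀ + Q = [72 -16 -53; -16 42 2; -53 2 47]
S = H·P̄·Hᵀ + R = [466]
K = P̄·Hᵀ·S⁻¹ = [-157/466; 51/233; 52/233]
x' − x̄ = [-2355/466, 765/233, 780/233] = K·y
y = (KᵀK)⁻¹·Kᵀ·(x' − x̄) = [15]
z = y + H·x̄ = [15] + [-12] = [3]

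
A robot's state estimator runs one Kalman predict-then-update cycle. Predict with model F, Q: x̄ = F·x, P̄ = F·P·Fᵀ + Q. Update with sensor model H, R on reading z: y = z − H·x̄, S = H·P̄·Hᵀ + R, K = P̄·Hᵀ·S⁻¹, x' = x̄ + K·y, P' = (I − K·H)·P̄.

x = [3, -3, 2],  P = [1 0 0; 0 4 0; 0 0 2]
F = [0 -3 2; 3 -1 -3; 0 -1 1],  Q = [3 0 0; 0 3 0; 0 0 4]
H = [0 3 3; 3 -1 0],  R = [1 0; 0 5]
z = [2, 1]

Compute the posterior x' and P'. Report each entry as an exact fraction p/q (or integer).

x̄ = F·x = [13, 6, 5]
P̄ = F·P·Fᵀ + Q = [47 0 16; 0 34 -2; 16 -2 10]
y = z − H·x̄ = [-31, -32]
S = H·P̄·Hᵀ + R = [361 48; 48 462]
K = P̄·Hᵀ·S⁻¹ = [2568/27413 16199/54826; 7664/27413 -8441/82239; 1448/27413 8449/82239]
x' = x̄ + K·y = [17577/27413, 50794/82239, 6163/82239]
P' = (I − K·H)·P̄ = [46235/54826 28855/27413 -27999/27413; 28855/27413 301900/82239 -294236/82239; -27999/27413 -294236/82239 295684/82239]

x' = [17577/27413, 50794/82239, 6163/82239]
P' = [46235/54826 28855/27413 -27999/27413; 28855/27413 301900/82239 -294236/82239; -27999/27413 -294236/82239 295684/82239]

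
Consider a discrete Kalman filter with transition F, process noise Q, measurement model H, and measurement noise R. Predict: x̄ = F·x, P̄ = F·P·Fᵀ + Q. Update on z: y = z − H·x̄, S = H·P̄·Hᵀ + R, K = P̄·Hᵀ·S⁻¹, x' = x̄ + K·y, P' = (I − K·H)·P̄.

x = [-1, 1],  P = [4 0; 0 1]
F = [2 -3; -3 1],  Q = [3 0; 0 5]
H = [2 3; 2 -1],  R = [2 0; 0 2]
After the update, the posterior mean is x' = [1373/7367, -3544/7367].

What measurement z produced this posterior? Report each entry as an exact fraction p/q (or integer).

z = [-1, 1]

x̄ = F·x = [-5, 4]
P̄ = F·P·Fᵀ + Q = [28 -27; -27 42]
S = H·P̄·Hᵀ + R = [168 -122; -122 264]
K = P̄·Hᵀ·S⁻¹ = [1763/14734 5447/14734; 1824/7367 -1836/7367]
x' − x̄ = [38208/7367, -33012/7367] = K·y
y = (KᵀK)⁻¹·Kᵀ·(x' − x̄) = [-3, 15]
z = y + H·x̄ = [-3, 15] + [2, -14] = [-1, 1]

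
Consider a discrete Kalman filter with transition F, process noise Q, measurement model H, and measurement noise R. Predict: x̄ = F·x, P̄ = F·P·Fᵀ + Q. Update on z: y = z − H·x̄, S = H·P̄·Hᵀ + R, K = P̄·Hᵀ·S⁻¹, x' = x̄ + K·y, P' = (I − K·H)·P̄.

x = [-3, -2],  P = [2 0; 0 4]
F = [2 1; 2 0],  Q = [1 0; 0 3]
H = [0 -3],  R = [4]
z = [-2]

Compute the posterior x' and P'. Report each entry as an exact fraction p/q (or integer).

x' = [-344/103, 42/103]
P' = [763/103 32/103; 32/103 44/103]

x̄ = F·x = [-8, -6]
P̄ = F·P·Fᵀ + Q = [13 8; 8 11]
y = z − H·x̄ = [-20]
S = H·P̄·Hᵀ + R = [103]
K = P̄·Hᵀ·S⁻¹ = [-24/103; -33/103]
x' = x̄ + K·y = [-344/103, 42/103]
P' = (I − K·H)·P̄ = [763/103 32/103; 32/103 44/103]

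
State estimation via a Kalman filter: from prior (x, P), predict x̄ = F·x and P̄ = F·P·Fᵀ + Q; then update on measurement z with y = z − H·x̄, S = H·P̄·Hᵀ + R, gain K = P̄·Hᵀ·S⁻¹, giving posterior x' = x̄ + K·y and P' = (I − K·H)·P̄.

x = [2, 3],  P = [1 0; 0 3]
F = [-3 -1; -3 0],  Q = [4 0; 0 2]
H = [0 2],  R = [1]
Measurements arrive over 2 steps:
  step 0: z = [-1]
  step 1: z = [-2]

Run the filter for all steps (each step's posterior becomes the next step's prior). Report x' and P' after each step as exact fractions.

step 0: x' = [-23/5, -28/45], P' = [44/5 1/5; 1/5 11/45]
step 1: x' = [-127/1629, -1555/1629], P' = [10525/1629 133/543; 133/543 406/1629]

step 0: x̄ = F·x = [-9, -6]
step 0: P̄ = F·P·Fᵀ + Q = [16 9; 9 11]
step 0: y = z − H·x̄ = [11]
step 0: S = H·P̄·Hᵀ + R = [45]
step 0: K = P̄·Hᵀ·S⁻¹ = [2/5; 22/45]
step 0: x' = x̄ + K·y = [-23/5, -28/45]
step 0: P' = (I − K·H)·P̄ = [44/5 1/5; 1/5 11/45]
step 1: x̄ = F·x = [649/45, 69/5]
step 1: P̄ = F·P·Fᵀ + Q = [3809/45 399/5; 399/5 406/5]
step 1: y = z − H·x̄ = [-148/5]
step 1: S = H·P̄·Hᵀ + R = [1629/5]
step 1: K = P̄·Hᵀ·S⁻¹ = [266/543; 812/1629]
step 1: x' = x̄ + K·y = [-127/1629, -1555/1629]
step 1: P' = (I − K·H)·P̄ = [10525/1629 133/543; 133/543 406/1629]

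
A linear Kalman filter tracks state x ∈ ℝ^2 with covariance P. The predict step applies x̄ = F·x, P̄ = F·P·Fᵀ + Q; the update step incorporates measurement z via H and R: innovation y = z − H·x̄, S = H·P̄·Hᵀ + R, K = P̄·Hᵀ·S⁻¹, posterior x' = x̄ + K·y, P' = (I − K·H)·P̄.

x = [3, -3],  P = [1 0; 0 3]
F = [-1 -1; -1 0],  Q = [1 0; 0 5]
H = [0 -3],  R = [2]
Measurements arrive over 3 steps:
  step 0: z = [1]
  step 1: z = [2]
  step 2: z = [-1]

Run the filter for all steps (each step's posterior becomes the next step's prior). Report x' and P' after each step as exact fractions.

step 0: x' = [3/7, -3/7], P' = [271/56 1/28; 1/28 3/14]
step 1: x' = [-585/5071, -3354/5071], P' = [19082/5071 546/5071; 546/5071 1102/5071]
step 2: x' = [357039/410075, 134481/410075], P' = [1446839/410075 39256/410075; 39256/410075 88874/410075]

step 0: x̄ = F·x = [0, -3]
step 0: P̄ = F·P·Fᵀ + Q = [5 1; 1 6]
step 0: y = z − H·x̄ = [-8]
step 0: S = H·P̄·Hᵀ + R = [56]
step 0: K = P̄·Hᵀ·S⁻¹ = [-3/56; -9/28]
step 0: x' = x̄ + K·y = [3/7, -3/7]
step 0: P' = (I − K·H)·P̄ = [271/56 1/28; 1/28 3/14]
step 1: x̄ = F·x = [0, -3/7]
step 1: P̄ = F·P·Fᵀ + Q = [49/8 39/8; 39/8 551/56]
step 1: y = z − H·x̄ = [5/7]
step 1: S = H·P̄·Hᵀ + R = [5071/56]
step 1: K = P̄·Hᵀ·S⁻¹ = [-819/5071; -1653/5071]
step 1: x' = x̄ + K·y = [-585/5071, -3354/5071]
step 1: P' = (I − K·H)·P̄ = [19082/5071 546/5071; 546/5071 1102/5071]
step 2: x̄ = F·x = [3939/5071, 585/5071]
step 2: P̄ = F·P·Fᵀ + Q = [26347/5071 19628/5071; 19628/5071 44437/5071]
step 2: y = z − H·x̄ = [-3316/5071]
step 2: S = H·P̄·Hᵀ + R = [410075/5071]
step 2: K = P̄·Hᵀ·S⁻¹ = [-58884/410075; -133311/410075]
step 2: x' = x̄ + K·y = [357039/410075, 134481/410075]
step 2: P' = (I − K·H)·P̄ = [1446839/410075 39256/410075; 39256/410075 88874/410075]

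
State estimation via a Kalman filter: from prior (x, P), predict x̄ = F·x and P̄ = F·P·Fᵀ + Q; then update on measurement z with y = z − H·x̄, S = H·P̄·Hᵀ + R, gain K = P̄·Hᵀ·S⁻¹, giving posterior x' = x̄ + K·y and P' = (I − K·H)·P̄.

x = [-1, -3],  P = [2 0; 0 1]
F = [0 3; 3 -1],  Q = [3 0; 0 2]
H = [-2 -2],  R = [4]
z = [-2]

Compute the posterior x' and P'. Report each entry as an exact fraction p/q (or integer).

x' = [-81/14, 45/7]
P' = [255/28 -123/14; -123/14 66/7]

x̄ = F·x = [-9, 0]
P̄ = F·P·Fᵀ + Q = [12 -3; -3 21]
y = z − H·x̄ = [-20]
S = H·P̄·Hᵀ + R = [112]
K = P̄·Hᵀ·S⁻¹ = [-9/56; -9/28]
x' = x̄ + K·y = [-81/14, 45/7]
P' = (I − K·H)·P̄ = [255/28 -123/14; -123/14 66/7]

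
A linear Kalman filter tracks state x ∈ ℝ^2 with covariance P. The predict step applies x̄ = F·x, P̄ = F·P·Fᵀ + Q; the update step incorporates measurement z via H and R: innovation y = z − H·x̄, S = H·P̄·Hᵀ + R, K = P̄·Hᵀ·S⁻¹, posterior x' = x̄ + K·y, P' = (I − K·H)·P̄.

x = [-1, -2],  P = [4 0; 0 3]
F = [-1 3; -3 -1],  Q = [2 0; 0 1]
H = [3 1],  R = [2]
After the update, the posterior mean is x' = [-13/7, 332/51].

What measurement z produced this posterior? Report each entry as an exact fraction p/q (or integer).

x̄ = F·x = [-5, 5]
P̄ = F·P·Fᵀ + Q = [33 3; 3 40]
S = H·P̄·Hᵀ + R = [357]
K = P̄·Hᵀ·S⁻¹ = [2/7; 7/51]
x' − x̄ = [22/7, 77/51] = K·y
y = (KᵀK)⁻¹·Kᵀ·(x' − x̄) = [11]
z = y + H·x̄ = [11] + [-10] = [1]

z = [1]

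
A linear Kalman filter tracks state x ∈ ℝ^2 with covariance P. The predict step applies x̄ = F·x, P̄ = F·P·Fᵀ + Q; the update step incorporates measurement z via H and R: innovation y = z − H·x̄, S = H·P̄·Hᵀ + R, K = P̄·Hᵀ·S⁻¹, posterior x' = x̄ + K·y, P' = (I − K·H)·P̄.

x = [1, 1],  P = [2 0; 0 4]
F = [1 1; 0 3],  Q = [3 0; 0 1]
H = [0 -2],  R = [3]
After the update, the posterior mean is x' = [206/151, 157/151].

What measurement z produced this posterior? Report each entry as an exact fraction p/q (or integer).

x̄ = F·x = [2, 3]
P̄ = F·P·Fᵀ + Q = [9 12; 12 37]
S = H·P̄·Hᵀ + R = [151]
K = P̄·Hᵀ·S⁻¹ = [-24/151; -74/151]
x' − x̄ = [-96/151, -296/151] = K·y
y = (KᵀK)⁻¹·Kᵀ·(x' − x̄) = [4]
z = y + H·x̄ = [4] + [-6] = [-2]

z = [-2]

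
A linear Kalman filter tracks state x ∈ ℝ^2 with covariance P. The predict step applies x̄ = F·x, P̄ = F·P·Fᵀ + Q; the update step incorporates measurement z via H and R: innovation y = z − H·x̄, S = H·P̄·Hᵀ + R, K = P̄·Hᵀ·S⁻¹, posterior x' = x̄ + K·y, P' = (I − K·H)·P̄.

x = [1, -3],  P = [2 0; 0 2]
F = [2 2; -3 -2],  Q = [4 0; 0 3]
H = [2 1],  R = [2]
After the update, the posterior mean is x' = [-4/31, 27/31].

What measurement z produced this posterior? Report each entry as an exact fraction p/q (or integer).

x̄ = F·x = [-4, 3]
P̄ = F·P·Fᵀ + Q = [20 -20; -20 29]
S = H·P̄·Hᵀ + R = [31]
K = P̄·Hᵀ·S⁻¹ = [20/31; -11/31]
x' − x̄ = [120/31, -66/31] = K·y
y = (KᵀK)⁻¹·Kᵀ·(x' − x̄) = [6]
z = y + H·x̄ = [6] + [-5] = [1]

z = [1]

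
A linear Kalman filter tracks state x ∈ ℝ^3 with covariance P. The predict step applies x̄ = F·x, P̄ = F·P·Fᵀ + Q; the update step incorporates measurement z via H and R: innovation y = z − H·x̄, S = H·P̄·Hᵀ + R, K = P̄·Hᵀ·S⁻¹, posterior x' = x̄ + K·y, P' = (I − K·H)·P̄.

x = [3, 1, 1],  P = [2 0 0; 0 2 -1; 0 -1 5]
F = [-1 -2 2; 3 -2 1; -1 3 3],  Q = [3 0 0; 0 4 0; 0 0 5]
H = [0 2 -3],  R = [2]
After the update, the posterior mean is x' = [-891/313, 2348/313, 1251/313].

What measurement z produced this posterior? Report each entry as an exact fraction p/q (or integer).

z = [3]

x̄ = F·x = [-3, 8, 3]
P̄ = F·P·Fᵀ + Q = [41 18 20; 18 39 0; 20 0 52]
S = H·P̄·Hᵀ + R = [626]
K = P̄·Hᵀ·S⁻¹ = [-12/313; 39/313; -78/313]
x' − x̄ = [48/313, -156/313, 312/313] = K·y
y = (KᵀK)⁻¹·Kᵀ·(x' − x̄) = [-4]
z = y + H·x̄ = [-4] + [7] = [3]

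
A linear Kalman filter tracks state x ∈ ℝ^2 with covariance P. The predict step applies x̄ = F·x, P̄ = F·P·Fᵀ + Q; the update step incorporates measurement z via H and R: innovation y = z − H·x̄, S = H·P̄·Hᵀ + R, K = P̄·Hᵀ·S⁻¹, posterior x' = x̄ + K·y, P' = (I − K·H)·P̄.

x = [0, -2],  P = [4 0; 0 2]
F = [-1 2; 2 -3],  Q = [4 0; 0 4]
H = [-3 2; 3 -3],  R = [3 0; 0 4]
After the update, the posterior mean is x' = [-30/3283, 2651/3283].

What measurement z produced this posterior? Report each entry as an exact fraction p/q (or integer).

z = [1, -3]

x̄ = F·x = [-4, 6]
P̄ = F·P·Fᵀ + Q = [16 -20; -20 38]
S = H·P̄·Hᵀ + R = [539 -672; -672 850]
K = P̄·Hᵀ·S⁻¹ = [-1112/3283 -66/469; -664/3283 -171/469]
x' − x̄ = [13102/3283, -17047/3283] = K·y
y = (KᵀK)⁻¹·Kᵀ·(x' − x̄) = [-23, 27]
z = y + H·x̄ = [-23, 27] + [24, -30] = [1, -3]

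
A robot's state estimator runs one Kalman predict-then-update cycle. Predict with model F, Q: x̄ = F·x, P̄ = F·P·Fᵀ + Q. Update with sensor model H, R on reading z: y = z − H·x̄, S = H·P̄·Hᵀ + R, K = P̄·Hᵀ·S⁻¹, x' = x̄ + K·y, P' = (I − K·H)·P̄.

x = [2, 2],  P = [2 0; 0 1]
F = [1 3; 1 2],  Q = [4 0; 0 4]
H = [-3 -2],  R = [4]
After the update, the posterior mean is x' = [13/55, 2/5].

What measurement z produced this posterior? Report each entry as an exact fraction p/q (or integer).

z = [-1]

x̄ = F·x = [8, 6]
P̄ = F·P·Fᵀ + Q = [15 8; 8 10]
S = H·P̄·Hᵀ + R = [275]
K = P̄·Hᵀ·S⁻¹ = [-61/275; -4/25]
x' − x̄ = [-427/55, -28/5] = K·y
y = (KᵀK)⁻¹·Kᵀ·(x' − x̄) = [35]
z = y + H·x̄ = [35] + [-36] = [-1]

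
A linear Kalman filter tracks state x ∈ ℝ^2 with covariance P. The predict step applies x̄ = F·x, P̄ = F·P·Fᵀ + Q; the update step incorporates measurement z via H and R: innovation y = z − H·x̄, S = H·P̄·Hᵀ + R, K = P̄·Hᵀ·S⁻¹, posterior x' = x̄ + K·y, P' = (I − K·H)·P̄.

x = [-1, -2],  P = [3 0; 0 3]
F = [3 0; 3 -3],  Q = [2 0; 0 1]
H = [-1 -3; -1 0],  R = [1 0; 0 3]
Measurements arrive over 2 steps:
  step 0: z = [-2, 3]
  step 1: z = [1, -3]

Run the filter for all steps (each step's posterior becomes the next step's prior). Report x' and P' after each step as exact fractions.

step 0: x' = [-7743/2471, 4239/2471], P' = [23469/9884 -7713/9884; -7713/9884 3629/9884]
step 1: x' = [46857447/27467023, -24861360/27467023], P' = [33278160/27467023 -10019817/27467023; -10019817/27467023 6005236/27467023]

step 0: x̄ = F·x = [-3, 3]
step 0: P̄ = F·P·Fᵀ + Q = [29 27; 27 55]
step 0: y = z − H·x̄ = [4, 0]
step 0: S = H·P̄·Hᵀ + R = [687 110; 110 32]
step 0: K = P̄·Hᵀ·S⁻¹ = [-165/4942 -7823/9884; -1587/4942 2571/9884]
step 0: x' = x̄ + K·y = [-7743/2471, 4239/2471]
step 0: P' = (I − K·H)·P̄ = [23469/9884 -7713/9884; -7713/9884 3629/9884]
step 1: x̄ = F·x = [-23229/2471, -35946/2471]
step 1: P̄ = F·P·Fᵀ + Q = [230989/9884 140319/4942; 140319/4942 98150/2471]
step 1: y = z − H·x̄ = [-128596/2471, -30642/2471]
step 1: S = H·P̄·Hᵀ + R = [5458101/9884 1072903/9884; 1072903/9884 260641/9884]
step 1: K = P̄·Hᵀ·S⁻¹ = [-3218709/27467023 -11092720/27467023; -7995891/27467023 3339939/27467023]
step 1: x' = x̄ + K·y = [46857447/27467023, -24861360/27467023]
step 1: P' = (I − K·H)·P̄ = [33278160/27467023 -10019817/27467023; -10019817/27467023 6005236/27467023]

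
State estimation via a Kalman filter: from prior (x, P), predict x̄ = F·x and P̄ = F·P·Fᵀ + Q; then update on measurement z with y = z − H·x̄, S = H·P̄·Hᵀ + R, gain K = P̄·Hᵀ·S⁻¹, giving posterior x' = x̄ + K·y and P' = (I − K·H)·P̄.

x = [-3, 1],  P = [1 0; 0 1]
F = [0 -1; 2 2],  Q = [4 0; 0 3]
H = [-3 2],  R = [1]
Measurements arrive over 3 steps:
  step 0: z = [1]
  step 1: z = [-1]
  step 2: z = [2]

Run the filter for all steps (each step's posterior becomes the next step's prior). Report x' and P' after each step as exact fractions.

step 0: x̄ = F·x = [-1, -4]
step 0: P̄ = F·P·Fᵀ + Q = [5 -2; -2 11]
step 0: y = z − H·x̄ = [6]
step 0: S = H·P̄·Hᵀ + R = [114]
step 0: K = P̄·Hᵀ·S⁻¹ = [-1/6; 14/57]
step 0: x' = x̄ + K·y = [-2, -48/19]
step 0: P' = (I − K·H)·P̄ = [11/6 8/3; 8/3 235/57]
step 1: x̄ = F·x = [48/19, -172/19]
step 1: P̄ = F·P·Fᵀ + Q = [463/57 -258/19; -258/19 915/19]
step 1: y = z − H·x̄ = [469/19]
step 1: S = H·P̄·Hᵀ + R = [8164/19]
step 1: K = P̄·Hᵀ·S⁻¹ = [-979/8164; 651/2041]
step 1: x' = x̄ + K·y = [-3541/8164, -2407/2041]
step 1: P' = (I − K·H)·P̄ = [47611/24492 5829/2041; 5829/2041 9069/2041]
step 2: x̄ = F·x = [2407/2041, -1013/314]
step 2: P̄ = F·P·Fᵀ + Q = [17233/2041 -2292/157; -2292/157 24208/471]
step 2: y = z − H·x̄ = [24472/2041]
step 2: S = H·P̄·Hᵀ + R = [2802886/6123]
step 2: K = P̄·Hᵀ·S⁻¹ = [-333873/2802886; 448786/1401443]
step 2: x' = x̄ + K·y = [-348847/1401443, 1719637/2802886]
step 2: P' = (I − K·H)·P̄ = [5460595/2802886 4011978/1401443; 4011978/1401443 6242360/1401443]

step 0: x' = [-2, -48/19], P' = [11/6 8/3; 8/3 235/57]
step 1: x' = [-3541/8164, -2407/2041], P' = [47611/24492 5829/2041; 5829/2041 9069/2041]
step 2: x' = [-348847/1401443, 1719637/2802886], P' = [5460595/2802886 4011978/1401443; 4011978/1401443 6242360/1401443]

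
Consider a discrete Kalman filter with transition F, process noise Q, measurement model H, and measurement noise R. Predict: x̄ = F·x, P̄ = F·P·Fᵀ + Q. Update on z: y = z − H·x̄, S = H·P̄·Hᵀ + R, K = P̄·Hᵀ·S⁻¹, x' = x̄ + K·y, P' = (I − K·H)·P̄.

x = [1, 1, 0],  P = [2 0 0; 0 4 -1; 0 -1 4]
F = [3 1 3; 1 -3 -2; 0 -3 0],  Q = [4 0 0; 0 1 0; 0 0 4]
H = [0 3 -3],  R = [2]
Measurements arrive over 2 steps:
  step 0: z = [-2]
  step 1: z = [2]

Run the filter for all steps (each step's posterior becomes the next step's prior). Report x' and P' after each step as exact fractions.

step 0: x̄ = F·x = [4, -2, -3]
step 0: P̄ = F·P·Fᵀ + Q = [56 -19 -3; -19 43 30; -3 30 40]
step 0: y = z − H·x̄ = [-5]
step 0: S = H·P̄·Hᵀ + R = [209]
step 0: K = P̄·Hᵀ·S⁻¹ = [-48/209; 39/209; -30/209]
step 0: x' = x̄ + K·y = [1076/209, -613/209, -477/209]
step 0: P' = (I − K·H)·P̄ = [9400/209 -2099/209 -2067/209; -2099/209 7466/209 7440/209; -2067/209 7440/209 7460/209]
step 1: x̄ = F·x = [1184/209, 3869/209, 1839/209]
step 1: P̄ = F·P·Fᵀ + Q = [154882/209 -97805/209 -70467/209; -97805/209 216785/209 118131/209; -70467/209 118131/209 68030/209]
step 1: y = z − H·x̄ = [-5672/209]
step 1: S = H·P̄·Hᵀ + R = [437395/209]
step 1: K = P̄·Hᵀ·S⁻¹ = [-82014/437395; 295962/437395; 150303/437395]
step 1: x' = x̄ + K·y = [4703632/437395, 64999/437395, -230379/437395]
step 1: P' = (I − K·H)·P̄ = [291953666/437395 -88547323/437395 -88492647/437395; -88547323/437395 34579759/437395 34382451/437395; -88492647/437395 34382451/437395 34282249/437395]

step 0: x' = [1076/209, -613/209, -477/209], P' = [9400/209 -2099/209 -2067/209; -2099/209 7466/209 7440/209; -2067/209 7440/209 7460/209]
step 1: x' = [4703632/437395, 64999/437395, -230379/437395], P' = [291953666/437395 -88547323/437395 -88492647/437395; -88547323/437395 34579759/437395 34382451/437395; -88492647/437395 34382451/437395 34282249/437395]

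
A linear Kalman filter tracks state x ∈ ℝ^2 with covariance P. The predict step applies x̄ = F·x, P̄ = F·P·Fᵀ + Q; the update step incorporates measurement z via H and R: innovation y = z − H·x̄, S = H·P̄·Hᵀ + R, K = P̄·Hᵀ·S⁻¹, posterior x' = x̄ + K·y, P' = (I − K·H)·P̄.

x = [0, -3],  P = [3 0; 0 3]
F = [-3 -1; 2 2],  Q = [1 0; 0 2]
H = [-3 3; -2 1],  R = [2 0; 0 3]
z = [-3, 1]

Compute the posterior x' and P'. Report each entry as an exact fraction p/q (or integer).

x̄ = F·x = [3, -6]
P̄ = F·P·Fᵀ + Q = [31 -24; -24 26]
y = z − H·x̄ = [24, 13]
S = H·P̄·Hᵀ + R = [947 480; 480 249]
K = P̄·Hᵀ·S⁻¹ = [65/1801 -2242/5403; 610/1801 -1922/5403]
x' = x̄ + K·y = [-8257/5403, -13484/5403]
P' = (I − K·H)·P̄ = [6856/5403 6986/5403; 6986/5403 8206/5403]

x' = [-8257/5403, -13484/5403]
P' = [6856/5403 6986/5403; 6986/5403 8206/5403]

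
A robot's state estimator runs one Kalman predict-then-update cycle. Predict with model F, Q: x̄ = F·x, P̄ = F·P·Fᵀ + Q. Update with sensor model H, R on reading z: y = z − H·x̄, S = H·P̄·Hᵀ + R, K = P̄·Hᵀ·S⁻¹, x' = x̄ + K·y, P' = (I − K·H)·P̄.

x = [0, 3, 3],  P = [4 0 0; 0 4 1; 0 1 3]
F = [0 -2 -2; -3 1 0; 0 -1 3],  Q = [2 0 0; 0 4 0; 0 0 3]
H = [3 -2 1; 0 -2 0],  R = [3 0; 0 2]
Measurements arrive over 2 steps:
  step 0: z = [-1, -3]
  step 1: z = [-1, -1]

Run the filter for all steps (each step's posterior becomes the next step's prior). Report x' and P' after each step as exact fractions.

step 0: x̄ = F·x = [-12, 3, 6]
step 0: P̄ = F·P·Fᵀ + Q = [38 -10 -14; -10 44 -1; -14 -1 28]
step 0: y = z − H·x̄ = [35, 3]
step 0: S = H·P̄·Hᵀ + R = [589 238; 238 178]
step 0: K = P̄·Hᵀ·S⁻¹ = [8300/24099 -8390/24099; -119/24099 -11755/24099; -1306/24099 2017/24099]
step 0: x' = x̄ + K·y = [-23858/24099, 32867/24099, 104935/24099]
step 0: P' = (I − K·H)·P̄ = [87562/24099 8390/24099 -221006/24099; 8390/24099 11755/24099 -2017/24099; -221006/24099 -2017/24099 655066/24099]
step 1: x̄ = F·x = [-91868/8033, 104441/24099, 9722/831]
step 1: P̄ = F·P·Fᵀ + Q = [899782/8033 -431724/8033 -44814/277; -431724/8033 845869/24099 68842/831; -44814/277 68842/831 206612/831]
step 1: y = z − H·x̄ = [243219/8033, 184783/24099]
step 1: S = H·P̄·Hᵀ + R = [5968373/8033 2387224/8033; 2387224/8033 3431674/24099]
step 1: K = P̄·Hᵀ·S⁻¹ = [98518116/210693089 -46562364/210693089; -3580836/210693089 -96393985/210693089; -97170442/210693089 -42358370/210693089]
step 1: x' = x̄ + K·y = [216301156/210693089, 65573058/210693089, -801934178/210693089]
step 1: P' = (I − K·H)·P̄ = [848625814/210693089 46562364/210693089 -2157198366/210693089; 46562364/210693089 96393985/210693089 42358370/210693089; -2157198366/210693089 42358370/210693089 6264800512/210693089]

step 0: x' = [-23858/24099, 32867/24099, 104935/24099], P' = [87562/24099 8390/24099 -221006/24099; 8390/24099 11755/24099 -2017/24099; -221006/24099 -2017/24099 655066/24099]
step 1: x' = [216301156/210693089, 65573058/210693089, -801934178/210693089], P' = [848625814/210693089 46562364/210693089 -2157198366/210693089; 46562364/210693089 96393985/210693089 42358370/210693089; -2157198366/210693089 42358370/210693089 6264800512/210693089]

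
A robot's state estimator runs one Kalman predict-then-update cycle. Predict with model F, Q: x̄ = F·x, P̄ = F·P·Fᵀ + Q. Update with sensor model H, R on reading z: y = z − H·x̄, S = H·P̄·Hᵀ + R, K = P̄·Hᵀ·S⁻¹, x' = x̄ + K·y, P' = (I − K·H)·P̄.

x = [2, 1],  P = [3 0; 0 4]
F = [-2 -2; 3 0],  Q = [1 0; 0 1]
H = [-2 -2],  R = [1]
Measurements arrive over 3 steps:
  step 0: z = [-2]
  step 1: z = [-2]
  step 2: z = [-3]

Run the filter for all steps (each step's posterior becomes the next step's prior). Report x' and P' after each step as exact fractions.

step 0: x' = [-466/85, 110/17], P' = [1981/85 -394/17; -394/17 396/17]
step 1: x' = [-134084/71889, 204322/71889], P' = [142433/71889 -142330/71889; -142330/71889 160178/71889]
step 2: x' = [-6656474/6056861, 15091204/6056861], P' = [10967557/6056861 -10824482/6056861; -10824482/6056861 12177650/6056861]

step 0: x̄ = F·x = [-6, 6]
step 0: P̄ = F·P·Fᵀ + Q = [29 -18; -18 28]
step 0: y = z − H·x̄ = [-2]
step 0: S = H·P̄·Hᵀ + R = [85]
step 0: K = P̄·Hᵀ·S⁻¹ = [-22/85; -4/17]
step 0: x' = x̄ + K·y = [-466/85, 110/17]
step 0: P' = (I − K·H)·P̄ = [1981/85 -394/17; -394/17 396/17]
step 1: x̄ = F·x = [-168/85, -1398/85]
step 1: P̄ = F·P·Fᵀ + Q = [169/85 -66/85; -66/85 17914/85]
step 1: y = z − H·x̄ = [-3302/85]
step 1: S = H·P̄·Hᵀ + R = [71889/85]
step 1: K = P̄·Hᵀ·S⁻¹ = [-206/71889; -35696/71889]
step 1: x' = x̄ + K·y = [-134084/71889, 204322/71889]
step 1: P' = (I − K·H)·P̄ = [142433/71889 -142330/71889; -142330/71889 160178/71889]
step 2: x̄ = F·x = [-140476/71889, -134084/23963]
step 2: P̄ = F·P·Fᵀ + Q = [143693/71889 -206/23963; -206/23963 451262/23963]
step 2: y = z − H·x̄ = [-1301123/71889]
step 2: S = H·P̄·Hᵀ + R = [6056861/71889]
step 2: K = P̄·Hᵀ·S⁻¹ = [-286150/6056861; -2706336/6056861]
step 2: x' = x̄ + K·y = [-6656474/6056861, 15091204/6056861]
step 2: P' = (I − K·H)·P̄ = [10967557/6056861 -10824482/6056861; -10824482/6056861 12177650/6056861]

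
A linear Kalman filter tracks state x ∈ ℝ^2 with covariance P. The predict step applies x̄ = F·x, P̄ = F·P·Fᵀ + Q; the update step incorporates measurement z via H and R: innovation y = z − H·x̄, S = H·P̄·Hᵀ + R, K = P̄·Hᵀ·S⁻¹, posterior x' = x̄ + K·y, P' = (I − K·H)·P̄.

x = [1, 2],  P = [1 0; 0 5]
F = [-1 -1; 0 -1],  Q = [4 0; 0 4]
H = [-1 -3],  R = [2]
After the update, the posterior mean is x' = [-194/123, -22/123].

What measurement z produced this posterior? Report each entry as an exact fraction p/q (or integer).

x̄ = F·x = [-3, -2]
P̄ = F·P·Fᵀ + Q = [10 5; 5 9]
S = H·P̄·Hᵀ + R = [123]
K = P̄·Hᵀ·S⁻¹ = [-25/123; -32/123]
x' − x̄ = [175/123, 224/123] = K·y
y = (KᵀK)⁻¹·Kᵀ·(x' − x̄) = [-7]
z = y + H·x̄ = [-7] + [9] = [2]

z = [2]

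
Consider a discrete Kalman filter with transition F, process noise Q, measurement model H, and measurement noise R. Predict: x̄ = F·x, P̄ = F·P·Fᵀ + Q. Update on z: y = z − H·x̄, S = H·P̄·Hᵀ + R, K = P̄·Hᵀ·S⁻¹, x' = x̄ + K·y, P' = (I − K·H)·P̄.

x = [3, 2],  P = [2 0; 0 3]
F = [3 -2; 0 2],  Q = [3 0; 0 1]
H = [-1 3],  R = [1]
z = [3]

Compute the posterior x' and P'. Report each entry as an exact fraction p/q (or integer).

x̄ = F·x = [5, 4]
P̄ = F·P·Fᵀ + Q = [33 -12; -12 13]
y = z − H·x̄ = [-4]
S = H·P̄·Hᵀ + R = [223]
K = P̄·Hᵀ·S⁻¹ = [-69/223; 51/223]
x' = x̄ + K·y = [1391/223, 688/223]
P' = (I − K·H)·P̄ = [2598/223 843/223; 843/223 298/223]

x' = [1391/223, 688/223]
P' = [2598/223 843/223; 843/223 298/223]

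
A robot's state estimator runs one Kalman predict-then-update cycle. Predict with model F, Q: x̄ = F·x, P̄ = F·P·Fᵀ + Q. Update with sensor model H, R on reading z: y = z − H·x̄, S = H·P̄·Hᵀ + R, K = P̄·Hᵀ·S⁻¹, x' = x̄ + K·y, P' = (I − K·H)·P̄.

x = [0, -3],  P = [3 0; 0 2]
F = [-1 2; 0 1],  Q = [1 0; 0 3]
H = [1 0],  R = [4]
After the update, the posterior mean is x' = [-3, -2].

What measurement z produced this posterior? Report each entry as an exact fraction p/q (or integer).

x̄ = F·x = [-6, -3]
P̄ = F·P·Fᵀ + Q = [12 4; 4 5]
S = H·P̄·Hᵀ + R = [16]
K = P̄·Hᵀ·S⁻¹ = [3/4; 1/4]
x' − x̄ = [3, 1] = K·y
y = (KᵀK)⁻¹·Kᵀ·(x' − x̄) = [4]
z = y + H·x̄ = [4] + [-6] = [-2]

z = [-2]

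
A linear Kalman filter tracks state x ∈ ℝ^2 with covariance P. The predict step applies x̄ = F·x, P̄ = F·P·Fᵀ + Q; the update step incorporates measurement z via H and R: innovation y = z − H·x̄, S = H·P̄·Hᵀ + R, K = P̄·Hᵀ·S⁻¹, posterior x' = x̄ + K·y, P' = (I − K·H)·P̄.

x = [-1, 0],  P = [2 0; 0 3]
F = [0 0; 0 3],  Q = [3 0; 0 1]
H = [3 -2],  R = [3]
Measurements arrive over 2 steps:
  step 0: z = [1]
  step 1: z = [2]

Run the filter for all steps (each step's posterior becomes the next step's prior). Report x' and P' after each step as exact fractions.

step 0: x̄ = F·x = [0, 0]
step 0: P̄ = F·P·Fᵀ + Q = [3 0; 0 28]
step 0: y = z − H·x̄ = [1]
step 0: S = H·P̄·Hᵀ + R = [142]
step 0: K = P̄·Hᵀ·S⁻¹ = [9/142; -28/71]
step 0: x' = x̄ + K·y = [9/142, -28/71]
step 0: P' = (I − K·H)·P̄ = [345/142 252/71; 252/71 420/71]
step 1: x̄ = F·x = [0, -84/71]
step 1: P̄ = F·P·Fᵀ + Q = [3 0; 0 3851/71]
step 1: y = z − H·x̄ = [-26/71]
step 1: S = H·P̄·Hᵀ + R = [17534/71]
step 1: K = P̄·Hᵀ·S⁻¹ = [639/17534; -3851/8767]
step 1: x' = x̄ + K·y = [-117/8767, -8962/8767]
step 1: P' = (I − K·H)·P̄ = [46851/17534 34659/8767; 34659/8767 57765/8767]

step 0: x' = [9/142, -28/71], P' = [345/142 252/71; 252/71 420/71]
step 1: x' = [-117/8767, -8962/8767], P' = [46851/17534 34659/8767; 34659/8767 57765/8767]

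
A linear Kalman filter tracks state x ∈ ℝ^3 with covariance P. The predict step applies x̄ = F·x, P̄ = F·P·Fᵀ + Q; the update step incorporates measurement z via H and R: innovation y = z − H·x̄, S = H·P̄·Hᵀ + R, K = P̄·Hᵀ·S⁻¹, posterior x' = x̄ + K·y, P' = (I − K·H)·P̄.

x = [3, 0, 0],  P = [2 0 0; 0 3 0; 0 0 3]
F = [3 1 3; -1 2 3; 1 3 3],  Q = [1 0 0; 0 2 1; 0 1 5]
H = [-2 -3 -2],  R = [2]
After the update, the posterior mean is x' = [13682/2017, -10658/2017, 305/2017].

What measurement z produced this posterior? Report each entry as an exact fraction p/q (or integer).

x̄ = F·x = [9, -3, 3]
P̄ = F·P·Fᵀ + Q = [49 27 42; 27 43 44; 42 44 61]
S = H·P̄·Hᵀ + R = [2017]
K = P̄·Hᵀ·S⁻¹ = [-263/2017; -271/2017; -338/2017]
x' − x̄ = [-4471/2017, -4607/2017, -5746/2017] = K·y
y = (KᵀK)⁻¹·Kᵀ·(x' − x̄) = [17]
z = y + H·x̄ = [17] + [-15] = [2]

z = [2]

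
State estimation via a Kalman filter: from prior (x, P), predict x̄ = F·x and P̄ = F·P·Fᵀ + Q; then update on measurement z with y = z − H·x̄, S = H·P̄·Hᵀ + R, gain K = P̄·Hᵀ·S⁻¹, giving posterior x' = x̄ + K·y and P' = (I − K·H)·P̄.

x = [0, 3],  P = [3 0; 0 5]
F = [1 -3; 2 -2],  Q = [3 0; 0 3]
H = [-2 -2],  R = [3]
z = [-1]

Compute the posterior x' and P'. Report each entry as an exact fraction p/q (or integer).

x̄ = F·x = [-9, -6]
P̄ = F·P·Fᵀ + Q = [51 36; 36 35]
y = z − H·x̄ = [-31]
S = H·P̄·Hᵀ + R = [635]
K = P̄·Hᵀ·S⁻¹ = [-174/635; -142/635]
x' = x̄ + K·y = [-321/635, 592/635]
P' = (I − K·H)·P̄ = [2109/635 -1848/635; -1848/635 2061/635]

x' = [-321/635, 592/635]
P' = [2109/635 -1848/635; -1848/635 2061/635]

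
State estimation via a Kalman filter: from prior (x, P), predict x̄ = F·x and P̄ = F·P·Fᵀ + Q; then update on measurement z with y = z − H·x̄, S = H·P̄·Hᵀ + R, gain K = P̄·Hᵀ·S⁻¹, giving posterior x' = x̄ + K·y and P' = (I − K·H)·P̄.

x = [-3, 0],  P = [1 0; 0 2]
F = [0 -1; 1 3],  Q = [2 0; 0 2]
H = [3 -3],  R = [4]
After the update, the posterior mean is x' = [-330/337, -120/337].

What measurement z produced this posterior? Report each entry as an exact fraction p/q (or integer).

x̄ = F·x = [0, -3]
P̄ = F·P·Fᵀ + Q = [4 -6; -6 21]
S = H·P̄·Hᵀ + R = [337]
K = P̄·Hᵀ·S⁻¹ = [30/337; -81/337]
x' − x̄ = [-330/337, 891/337] = K·y
y = (KᵀK)⁻¹·Kᵀ·(x' − x̄) = [-11]
z = y + H·x̄ = [-11] + [9] = [-2]

z = [-2]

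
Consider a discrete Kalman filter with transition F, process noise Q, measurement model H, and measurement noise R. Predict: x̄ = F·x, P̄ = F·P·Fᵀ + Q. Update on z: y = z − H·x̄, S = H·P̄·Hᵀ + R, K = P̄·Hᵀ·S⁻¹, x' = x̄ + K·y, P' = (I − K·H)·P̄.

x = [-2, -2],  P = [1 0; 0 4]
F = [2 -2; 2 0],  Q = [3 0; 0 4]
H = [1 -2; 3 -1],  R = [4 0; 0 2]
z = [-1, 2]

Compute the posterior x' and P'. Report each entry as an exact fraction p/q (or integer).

x' = [341/505, 492/2525]
P' = [44/101 272/505; 272/505 3224/2525]

x̄ = F·x = [0, -4]
P̄ = F·P·Fᵀ + Q = [23 4; 4 8]
y = z − H·x̄ = [-9, -2]
S = H·P̄·Hᵀ + R = [43 57; 57 193]
K = P̄·Hᵀ·S⁻¹ = [-81/505 194/505; -1272/2525 428/2525]
x' = x̄ + K·y = [341/505, 492/2525]
P' = (I − K·H)·P̄ = [44/101 272/505; 272/505 3224/2525]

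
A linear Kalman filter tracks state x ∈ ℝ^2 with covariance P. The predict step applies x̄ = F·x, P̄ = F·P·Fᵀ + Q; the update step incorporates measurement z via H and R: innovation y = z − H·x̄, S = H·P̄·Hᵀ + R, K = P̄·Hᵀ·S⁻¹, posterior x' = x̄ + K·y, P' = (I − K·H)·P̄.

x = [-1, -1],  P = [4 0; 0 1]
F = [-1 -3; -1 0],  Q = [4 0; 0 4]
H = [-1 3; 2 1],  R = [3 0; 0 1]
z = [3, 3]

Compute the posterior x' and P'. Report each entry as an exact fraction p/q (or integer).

x' = [357/389, 481/389]
P' = [1491/6224 -87/1556; -87/1556 99/389]

x̄ = F·x = [4, 1]
P̄ = F·P·Fᵀ + Q = [17 4; 4 8]
y = z − H·x̄ = [4, -6]
S = H·P̄·Hᵀ + R = [68 10; 10 93]
K = P̄·Hᵀ·S⁻¹ = [-845/6224 1317/3112; 425/1556 111/778]
x' = x̄ + K·y = [357/389, 481/389]
P' = (I − K·H)·P̄ = [1491/6224 -87/1556; -87/1556 99/389]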